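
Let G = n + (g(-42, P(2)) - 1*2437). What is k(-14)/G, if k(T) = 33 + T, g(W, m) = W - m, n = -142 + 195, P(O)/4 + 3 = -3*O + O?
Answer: -19/2398 ≈ -0.0079233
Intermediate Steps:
P(O) = -12 - 8*O (P(O) = -12 + 4*(-3*O + O) = -12 + 4*(-2*O) = -12 - 8*O)
n = 53
G = -2398 (G = 53 + ((-42 - (-12 - 8*2)) - 1*2437) = 53 + ((-42 - (-12 - 16)) - 2437) = 53 + ((-42 - 1*(-28)) - 2437) = 53 + ((-42 + 28) - 2437) = 53 + (-14 - 2437) = 53 - 2451 = -2398)
k(-14)/G = (33 - 14)/(-2398) = 19*(-1/2398) = -19/2398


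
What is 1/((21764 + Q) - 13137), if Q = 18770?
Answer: 1/27397 ≈ 3.6500e-5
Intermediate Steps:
1/((21764 + Q) - 13137) = 1/((21764 + 18770) - 13137) = 1/(40534 - 13137) = 1/27397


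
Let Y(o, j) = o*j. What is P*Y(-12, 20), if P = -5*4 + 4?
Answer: 3840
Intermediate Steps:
P = -16 (P = -20 + 4 = -16)
Y(o, j) = j*o
P*Y(-12, 20) = -320*(-12) = -16*(-240) = 3840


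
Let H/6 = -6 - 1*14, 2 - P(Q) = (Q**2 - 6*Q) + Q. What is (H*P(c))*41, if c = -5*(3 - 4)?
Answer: -9840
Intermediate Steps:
c = 5 (c = -5*(-1) = 5)
P(Q) = 2 - Q**2 + 5*Q (P(Q) = 2 - ((Q**2 - 6*Q) + Q) = 2 - (Q**2 - 5*Q) = 2 + (-Q**2 + 5*Q) = 2 - Q**2 + 5*Q)
H = -120 (H = 6*(-6 - 1*14) = 6*(-6 - 14) = 6*(-20) = -120)
(H*P(c))*41 = -120*(2 - 1*5**2 + 5*5)*41 = -120*(2 - 1*25 + 25)*41 = -120*(2 - 25 + 25)*41 = -120*2*41 = -240*41 = -9840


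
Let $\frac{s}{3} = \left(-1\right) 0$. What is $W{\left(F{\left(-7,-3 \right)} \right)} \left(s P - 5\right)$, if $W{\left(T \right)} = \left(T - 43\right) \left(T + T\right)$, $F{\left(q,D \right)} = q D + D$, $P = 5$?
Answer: $4500$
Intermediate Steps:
$F{\left(q,D \right)} = D + D q$ ($F{\left(q,D \right)} = D q + D = D + D q$)
$W{\left(T \right)} = 2 T \left(-43 + T\right)$ ($W{\left(T \right)} = \left(-43 + T\right) 2 T = 2 T \left(-43 + T\right)$)
$s = 0$ ($s = 3 \left(\left(-1\right) 0\right) = 3 \cdot 0 = 0$)
$W{\left(F{\left(-7,-3 \right)} \right)} \left(s P - 5\right) = 2 \left(- 3 \left(1 - 7\right)\right) \left(-43 - 3 \left(1 - 7\right)\right) \left(0 \cdot 5 - 5\right) = 2 \left(\left(-3\right) \left(-6\right)\right) \left(-43 - -18\right) \left(0 - 5\right) = 2 \cdot 18 \left(-43 + 18\right) \left(-5\right) = 2 \cdot 18 \left(-25\right) \left(-5\right) = \left(-900\right) \left(-5\right) = 4500$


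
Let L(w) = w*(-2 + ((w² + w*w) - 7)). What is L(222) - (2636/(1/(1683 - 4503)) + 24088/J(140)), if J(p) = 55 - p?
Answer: 2491681618/85 ≈ 2.9314e+7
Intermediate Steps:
L(w) = w*(-9 + 2*w²) (L(w) = w*(-2 + ((w² + w²) - 7)) = w*(-2 + (2*w² - 7)) = w*(-2 + (-7 + 2*w²)) = w*(-9 + 2*w²))
L(222) - (2636/(1/(1683 - 4503)) + 24088/J(140)) = 222*(-9 + 2*222²) - (2636/(1/(1683 - 4503)) + 24088/(55 - 1*140)) = 222*(-9 + 2*49284) - (2636/(1/(-2820)) + 24088/(55 - 140)) = 222*(-9 + 98568) - (2636/(-1/2820) + 24088/(-85)) = 222*98559 - (2636*(-2820) + 24088*(-1/85)) = 21880098 - (-7433520 - 24088/85) = 21880098 - 1*(-631873288/85) = 21880098 + 631873288/85 = 2491681618/85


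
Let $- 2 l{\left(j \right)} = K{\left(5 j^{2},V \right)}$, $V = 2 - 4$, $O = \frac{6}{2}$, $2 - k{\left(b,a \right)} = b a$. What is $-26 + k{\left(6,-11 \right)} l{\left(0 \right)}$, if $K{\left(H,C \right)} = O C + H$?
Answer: $178$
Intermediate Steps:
$k{\left(b,a \right)} = 2 - a b$ ($k{\left(b,a \right)} = 2 - b a = 2 - a b$)
$O = 3$ ($O = 6 \cdot \frac{1}{2} = 3$)
$V = -2$
$K{\left(H,C \right)} = H + 3 C$ ($K{\left(H,C \right)} = 3 C + H = H + 3 C$)
$l{\left(j \right)} = 3 - \frac{5 j^{2}}{2}$ ($l{\left(j \right)} = - \frac{5 j^{2} + 3 \left(-2\right)}{2} = - \frac{5 j^{2} - 6}{2} = - \frac{-6 + 5 j^{2}}{2} = 3 - \frac{5 j^{2}}{2}$)
$-26 + k{\left(6,-11 \right)} l{\left(0 \right)} = -26 + \left(2 - \left(-11\right) 6\right) \left(3 - \frac{5 \cdot 0^{2}}{2}\right) = -26 + \left(2 + 66\right) \left(3 - 0\right) = -26 + 68 \left(3 + 0\right) = -26 + 68 \cdot 3 = -26 + 204 = 178$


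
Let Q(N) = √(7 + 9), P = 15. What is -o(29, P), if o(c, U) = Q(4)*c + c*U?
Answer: -551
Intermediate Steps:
Q(N) = 4 (Q(N) = √16 = 4)
o(c, U) = 4*c + U*c (o(c, U) = 4*c + c*U = 4*c + U*c)
-o(29, P) = -29*(4 + 15) = -29*19 = -1*551 = -551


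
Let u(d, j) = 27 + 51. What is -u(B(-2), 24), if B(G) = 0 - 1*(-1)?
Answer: -78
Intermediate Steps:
B(G) = 1 (B(G) = 0 + 1 = 1)
u(d, j) = 78
-u(B(-2), 24) = -1*78 = -78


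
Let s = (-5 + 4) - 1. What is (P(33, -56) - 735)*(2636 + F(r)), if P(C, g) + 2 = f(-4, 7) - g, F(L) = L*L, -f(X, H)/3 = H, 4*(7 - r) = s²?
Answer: -1875744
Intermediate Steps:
s = -2 (s = -1 - 1 = -2)
r = 6 (r = 7 - ¼*(-2)² = 7 - ¼*4 = 7 - 1 = 6)
f(X, H) = -3*H
F(L) = L²
P(C, g) = -23 - g (P(C, g) = -2 + (-3*7 - g) = -2 + (-21 - g) = -23 - g)
(P(33, -56) - 735)*(2636 + F(r)) = ((-23 - 1*(-56)) - 735)*(2636 + 6²) = ((-23 + 56) - 735)*(2636 + 36) = (33 - 735)*2672 = -702*2672 = -1875744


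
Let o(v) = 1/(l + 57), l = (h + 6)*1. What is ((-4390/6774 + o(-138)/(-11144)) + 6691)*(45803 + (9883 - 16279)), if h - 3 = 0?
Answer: 218928004392122969/830384016 ≈ 2.6365e+8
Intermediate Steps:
h = 3 (h = 3 + 0 = 3)
l = 9 (l = (3 + 6)*1 = 9*1 = 9)
o(v) = 1/66 (o(v) = 1/(9 + 57) = 1/66)
((-4390/6774 + o(-138)/(-11144)) + 6691)*(45803 + (9883 - 16279)) = ((-4390/6774 + (1/66)/(-11144)) + 6691)*(45803 + (9883 - 16279)) = ((-4390*1/6774 + (1/66)*(-1/11144)) + 6691)*(45803 - 6396) = ((-2195/3387 - 1/735504) + 6691)*39407 = (-538144889/830384016 + 6691)*39407 = (5555561306167/830384016)*39407 = 218928004392122969/830384016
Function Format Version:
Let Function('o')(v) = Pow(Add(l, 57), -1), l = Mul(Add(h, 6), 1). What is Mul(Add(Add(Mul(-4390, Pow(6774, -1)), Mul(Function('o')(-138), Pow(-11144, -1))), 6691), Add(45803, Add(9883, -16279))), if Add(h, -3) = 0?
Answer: Rational(218928004392122969, 830384016) ≈ 2.6365e+8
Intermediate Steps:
h = 3 (h = Add(3, 0) = 3)
l = 9 (l = Mul(Add(3, 6), 1) = Mul(9, 1) = 9)
Function('o')(v) = Rational(1, 66) (Function('o')(v) = Pow(Add(9, 57), -1) = Pow(66, -1) = Rational(1, 66))
Mul(Add(Add(Mul(-4390, Pow(6774, -1)), Mul(Function('o')(-138), Pow(-11144, -1))), 6691), Add(45803, Add(9883, -16279))) = Mul(Add(Add(Mul(-4390, Pow(6774, -1)), Mul(Rational(1, 66), Pow(-11144, -1))), 6691), Add(45803, Add(9883, -16279))) = Mul(Add(Add(Mul(-4390, Rational(1, 6774)), Mul(Rational(1, 66), Rational(-1, 11144))), 6691), Add(45803, -6396)) = Mul(Add(Add(Rational(-2195, 3387), Rational(-1, 735504)), 6691), 39407) = Mul(Add(Rational(-538144889, 830384016), 6691), 39407) = Mul(Rational(5555561306167, 830384016), 39407) = Rational(218928004392122969, 830384016)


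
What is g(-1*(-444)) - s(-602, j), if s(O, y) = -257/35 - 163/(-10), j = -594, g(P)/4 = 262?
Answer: 72733/70 ≈ 1039.0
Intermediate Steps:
g(P) = 1048 (g(P) = 4*262 = 1048)
s(O, y) = 627/70 (s(O, y) = -257*1/35 - 163*(-⅒) = -257/35 + 163/10 = 627/70)
g(-1*(-444)) - s(-602, j) = 1048 - 1*627/70 = 1048 - 627/70 = 72733/70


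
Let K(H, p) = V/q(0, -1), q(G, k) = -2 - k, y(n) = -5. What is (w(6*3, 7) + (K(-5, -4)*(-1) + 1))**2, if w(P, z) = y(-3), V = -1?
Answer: 25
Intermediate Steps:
w(P, z) = -5
K(H, p) = 1 (K(H, p) = -1/(-2 - 1*(-1)) = -1/(-2 + 1) = -1/(-1) = -1*(-1) = 1)
(w(6*3, 7) + (K(-5, -4)*(-1) + 1))**2 = (-5 + (1*(-1) + 1))**2 = (-5 + (-1 + 1))**2 = (-5 + 0)**2 = (-5)**2 = 25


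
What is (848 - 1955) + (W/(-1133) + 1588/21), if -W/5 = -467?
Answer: -24588682/23793 ≈ -1033.4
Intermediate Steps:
W = 2335 (W = -5*(-467) = 2335)
(848 - 1955) + (W/(-1133) + 1588/21) = (848 - 1955) + (2335/(-1133) + 1588/21) = -1107 + (2335*(-1/1133) + 1588*(1/21)) = -1107 + (-2335/1133 + 1588/21) = -1107 + 1750169/23793 = -24588682/23793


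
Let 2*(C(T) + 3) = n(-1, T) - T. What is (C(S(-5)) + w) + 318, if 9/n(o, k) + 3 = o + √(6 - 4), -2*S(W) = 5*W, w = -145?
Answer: 4549/28 - 9*√2/28 ≈ 162.01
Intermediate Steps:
S(W) = -5*W/2
n(o, k) = 9/(-3 + o + √2) (n(o, k) = 9/(-3 + (o + √(6 - 4))) = 9/(-3 + (o + √2)) = 9/(-3 + o + √2))
C(T) = -3 - T/2 + 9/(2*(-4 + √2)) (C(T) = -3 + (9/(-3 - 1 + √2) - T)/2 = -3 + (9/(-4 + √2) - T)/2 = -3 + (-T + 9/(-4 + √2))/2 = -3 + (-T/2 + 9/(2*(-4 + √2))) = -3 - T/2 + 9/(2*(-4 + √2)))
(C(S(-5)) + w) + 318 = ((-30/7 - 9*√2/28 - (-5)*(-5)/4) - 145) + 318 = ((-30/7 - 9*√2/28 - ½*25/2) - 145) + 318 = ((-30/7 - 9*√2/28 - 25/4) - 145) + 318 = ((-295/28 - 9*√2/28) - 145) + 318 = (-4355/28 - 9*√2/28) + 318 = 4549/28 - 9*√2/28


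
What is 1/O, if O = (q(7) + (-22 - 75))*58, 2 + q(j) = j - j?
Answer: -1/5742 ≈ -0.00017416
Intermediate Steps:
q(j) = -2 (q(j) = -2 + (j - j) = -2 + 0 = -2)
O = -5742 (O = (-2 + (-22 - 75))*58 = (-2 - 97)*58 = -99*58 = -5742)
1/O = 1/(-5742) = -1/5742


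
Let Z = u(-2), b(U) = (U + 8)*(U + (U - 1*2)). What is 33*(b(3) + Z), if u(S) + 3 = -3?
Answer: 1254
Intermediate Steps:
u(S) = -6 (u(S) = -3 - 3 = -6)
b(U) = (-2 + 2*U)*(8 + U) (b(U) = (8 + U)*(U + (U - 2)) = (8 + U)*(U + (-2 + U)) = (8 + U)*(-2 + 2*U) = (-2 + 2*U)*(8 + U))
Z = -6
33*(b(3) + Z) = 33*((-16 + 2*3**2 + 14*3) - 6) = 33*((-16 + 2*9 + 42) - 6) = 33*((-16 + 18 + 42) - 6) = 33*(44 - 6) = 33*38 = 1254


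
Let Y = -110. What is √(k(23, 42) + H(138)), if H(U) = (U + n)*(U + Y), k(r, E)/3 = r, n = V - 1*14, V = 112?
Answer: √6677 ≈ 81.713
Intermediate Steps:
n = 98 (n = 112 - 1*14 = 112 - 14 = 98)
k(r, E) = 3*r
H(U) = (-110 + U)*(98 + U) (H(U) = (U + 98)*(U - 110) = (98 + U)*(-110 + U) = (-110 + U)*(98 + U))
√(k(23, 42) + H(138)) = √(3*23 + (-10780 + 138² - 12*138)) = √(69 + (-10780 + 19044 - 1656)) = √(69 + 6608) = √6677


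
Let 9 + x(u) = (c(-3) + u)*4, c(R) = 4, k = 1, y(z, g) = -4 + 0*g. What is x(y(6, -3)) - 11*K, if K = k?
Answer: -20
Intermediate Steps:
y(z, g) = -4 (y(z, g) = -4 + 0 = -4)
K = 1
x(u) = 7 + 4*u (x(u) = -9 + (4 + u)*4 = -9 + (16 + 4*u) = 7 + 4*u)
x(y(6, -3)) - 11*K = (7 + 4*(-4)) - 11*1 = (7 - 16) - 11 = -9 - 11 = -20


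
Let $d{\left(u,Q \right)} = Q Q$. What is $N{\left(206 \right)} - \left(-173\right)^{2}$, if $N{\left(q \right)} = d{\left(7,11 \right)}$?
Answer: $-29808$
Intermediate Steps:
$d{\left(u,Q \right)} = Q^{2}$
$N{\left(q \right)} = 121$ ($N{\left(q \right)} = 11^{2} = 121$)
$N{\left(206 \right)} - \left(-173\right)^{2} = 121 - \left(-173\right)^{2} = 121 - 29929 = -29808$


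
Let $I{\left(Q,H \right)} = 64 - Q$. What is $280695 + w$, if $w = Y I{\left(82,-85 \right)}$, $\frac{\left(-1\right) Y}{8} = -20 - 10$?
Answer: $276375$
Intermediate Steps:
$Y = 240$ ($Y = - 8 \left(-20 - 10\right) = \left(-8\right) \left(-30\right) = 240$)
$w = -4320$ ($w = 240 \left(64 - 82\right) = 240 \left(-18\right) = -4320$)
$280695 + w = 280695 - 4320 = 276375$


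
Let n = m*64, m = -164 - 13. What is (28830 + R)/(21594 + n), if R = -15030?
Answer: 2300/1711 ≈ 1.3442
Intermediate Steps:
m = -177
n = -11328 (n = -177*64 = -11328)
(28830 + R)/(21594 + n) = (28830 - 15030)/(21594 - 11328) = 13800/10266 = 13800*(1/10266) = 2300/1711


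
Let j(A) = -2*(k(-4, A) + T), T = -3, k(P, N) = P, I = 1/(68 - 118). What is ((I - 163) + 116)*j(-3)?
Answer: -16457/25 ≈ -658.28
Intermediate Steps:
I = -1/50 (I = 1/(-50) = -1/50 ≈ -0.020000)
j(A) = 14 (j(A) = -2*(-4 - 3) = -2*(-7) = 14)
((I - 163) + 116)*j(-3) = ((-1/50 - 163) + 116)*14 = (-8151/50 + 116)*14 = -2351/50*14 = -16457/25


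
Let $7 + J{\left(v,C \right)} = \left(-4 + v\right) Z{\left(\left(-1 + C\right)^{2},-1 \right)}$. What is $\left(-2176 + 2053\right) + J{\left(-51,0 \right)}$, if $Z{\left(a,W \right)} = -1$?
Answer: $-75$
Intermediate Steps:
$J{\left(v,C \right)} = -3 - v$ ($J{\left(v,C \right)} = -7 + \left(-4 + v\right) \left(-1\right) = -7 - \left(-4 + v\right) = -3 - v$)
$\left(-2176 + 2053\right) + J{\left(-51,0 \right)} = \left(-2176 + 2053\right) - -48 = -123 + \left(-3 + 51\right) = -123 + 48 = -75$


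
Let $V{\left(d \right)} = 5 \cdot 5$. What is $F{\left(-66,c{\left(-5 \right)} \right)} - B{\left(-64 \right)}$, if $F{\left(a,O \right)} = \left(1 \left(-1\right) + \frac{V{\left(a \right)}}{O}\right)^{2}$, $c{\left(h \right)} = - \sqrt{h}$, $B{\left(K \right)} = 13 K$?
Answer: $708 - 10 i \sqrt{5} \approx 708.0 - 22.361 i$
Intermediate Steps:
$V{\left(d \right)} = 25$
$F{\left(a,O \right)} = \left(-1 + \frac{25}{O}\right)^{2}$ ($F{\left(a,O \right)} = \left(1 \left(-1\right) + \frac{25}{O}\right)^{2} = \left(-1 + \frac{25}{O}\right)^{2}$)
$F{\left(-66,c{\left(-5 \right)} \right)} - B{\left(-64 \right)} = \frac{\left(-25 - \sqrt{-5}\right)^{2}}{-5} - 13 \left(-64\right) = \frac{\left(-25 - i \sqrt{5}\right)^{2}}{-5} - -832 = \frac{\left(-25 - i \sqrt{5}\right)^{2}}{-5} + 832 = - \frac{\left(-25 - i \sqrt{5}\right)^{2}}{5} + 832 = 832 - \frac{\left(-25 - i \sqrt{5}\right)^{2}}{5}$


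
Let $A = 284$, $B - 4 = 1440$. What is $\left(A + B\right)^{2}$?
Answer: $2985984$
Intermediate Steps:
$B = 1444$ ($B = 4 + 1440 = 1444$)
$\left(A + B\right)^{2} = \left(284 + 1444\right)^{2} = 1728^{2} = 2985984$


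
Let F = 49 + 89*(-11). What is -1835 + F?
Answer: -2765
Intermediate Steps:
F = -930 (F = 49 - 979 = -930)
-1835 + F = -1835 - 930 = -2765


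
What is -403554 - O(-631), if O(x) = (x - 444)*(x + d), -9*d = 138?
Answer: -3295087/3 ≈ -1.0984e+6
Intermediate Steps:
d = -46/3 (d = -1/9*138 = -46/3 ≈ -15.333)
O(x) = (-444 + x)*(-46/3 + x) (O(x) = (x - 444)*(x - 46/3) = (-444 + x)*(-46/3 + x))
-403554 - O(-631) = -403554 - (6808 + (-631)**2 - 1378/3*(-631)) = -403554 - (6808 + 398161 + 869518/3) = -403554 - 1*2084425/3 = -403554 - 2084425/3 = -3295087/3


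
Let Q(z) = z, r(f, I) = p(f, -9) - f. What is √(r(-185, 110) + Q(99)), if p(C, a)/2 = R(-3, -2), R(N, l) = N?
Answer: √278 ≈ 16.673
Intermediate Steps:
p(C, a) = -6 (p(C, a) = 2*(-3) = -6)
r(f, I) = -6 - f
√(r(-185, 110) + Q(99)) = √((-6 - 1*(-185)) + 99) = √((-6 + 185) + 99) = √(179 + 99) = √278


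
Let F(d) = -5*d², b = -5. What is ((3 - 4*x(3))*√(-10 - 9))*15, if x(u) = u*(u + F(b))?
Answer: 22005*I*√19 ≈ 95918.0*I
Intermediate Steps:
x(u) = u*(-125 + u) (x(u) = u*(u - 5*(-5)²) = u*(u - 5*25) = u*(u - 125) = u*(-125 + u))
((3 - 4*x(3))*√(-10 - 9))*15 = ((3 - 12*(-125 + 3))*√(-10 - 9))*15 = ((3 - 12*(-122))*√(-19))*15 = ((3 - 4*(-366))*(I*√19))*15 = ((3 + 1464)*(I*√19))*15 = (1467*(I*√19))*15 = (1467*I*√19)*15 = 22005*I*√19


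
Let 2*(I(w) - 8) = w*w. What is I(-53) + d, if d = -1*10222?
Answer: -17619/2 ≈ -8809.5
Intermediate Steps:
I(w) = 8 + w²/2 (I(w) = 8 + (w*w)/2 = 8 + w²/2)
d = -10222
I(-53) + d = (8 + (½)*(-53)²) - 10222 = (8 + (½)*2809) - 10222 = (8 + 2809/2) - 10222 = 2825/2 - 10222 = -17619/2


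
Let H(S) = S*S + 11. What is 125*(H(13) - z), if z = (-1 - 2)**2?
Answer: 21375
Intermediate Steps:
z = 9 (z = (-3)**2 = 9)
H(S) = 11 + S**2 (H(S) = S**2 + 11 = 11 + S**2)
125*(H(13) - z) = 125*((11 + 13**2) - 1*9) = 125*((11 + 169) - 9) = 125*(180 - 9) = 125*171 = 21375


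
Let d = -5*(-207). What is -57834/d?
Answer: -6426/115 ≈ -55.878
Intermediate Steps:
d = 1035
-57834/d = -57834/1035 = -57834*1/1035 = -6426/115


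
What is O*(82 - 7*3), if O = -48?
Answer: -2928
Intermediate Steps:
O*(82 - 7*3) = -48*(82 - 7*3) = -48*(82 - 21) = -48*61 = -2928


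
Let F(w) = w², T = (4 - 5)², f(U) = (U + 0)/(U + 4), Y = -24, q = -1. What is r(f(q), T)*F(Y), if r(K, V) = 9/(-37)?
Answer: -5184/37 ≈ -140.11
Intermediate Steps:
f(U) = U/(4 + U)
T = 1 (T = (-1)² = 1)
r(K, V) = -9/37 (r(K, V) = 9*(-1/37) = -9/37)
r(f(q), T)*F(Y) = -9/37*(-24)² = -9/37*576 = -5184/37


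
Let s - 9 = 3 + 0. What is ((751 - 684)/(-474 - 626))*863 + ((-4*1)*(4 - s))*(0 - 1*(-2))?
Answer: 12579/1100 ≈ 11.435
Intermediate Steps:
s = 12 (s = 9 + (3 + 0) = 9 + 3 = 12)
((751 - 684)/(-474 - 626))*863 + ((-4*1)*(4 - s))*(0 - 1*(-2)) = ((751 - 684)/(-474 - 626))*863 + ((-4*1)*(4 - 1*12))*(0 - 1*(-2)) = (67/(-1100))*863 + (-4*(4 - 12))*(0 + 2) = (67*(-1/1100))*863 - 4*(-8)*2 = -67/1100*863 + 32*2 = -57821/1100 + 64 = 12579/1100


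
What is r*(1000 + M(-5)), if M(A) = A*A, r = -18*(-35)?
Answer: 645750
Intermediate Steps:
r = 630
M(A) = A²
r*(1000 + M(-5)) = 630*(1000 + (-5)²) = 630*(1000 + 25) = 630*1025 = 645750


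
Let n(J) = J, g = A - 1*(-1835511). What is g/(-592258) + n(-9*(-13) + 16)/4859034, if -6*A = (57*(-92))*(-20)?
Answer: -2208448917935/719450439693 ≈ -3.0696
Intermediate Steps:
A = -17480 (A = -57*(-92)*(-20)/6 = -(-874)*(-20) = -⅙*104880 = -17480)
g = 1818031 (g = -17480 - 1*(-1835511) = -17480 + 1835511 = 1818031)
g/(-592258) + n(-9*(-13) + 16)/4859034 = 1818031/(-592258) + (-9*(-13) + 16)/4859034 = 1818031*(-1/592258) + (117 + 16)*(1/4859034) = -1818031/592258 + 133*(1/4859034) = -1818031/592258 + 133/4859034 = -2208448917935/719450439693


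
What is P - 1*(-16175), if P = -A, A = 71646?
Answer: -55471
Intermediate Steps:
P = -71646 (P = -1*71646 = -71646)
P - 1*(-16175) = -71646 - 1*(-16175) = -71646 + 16175 = -55471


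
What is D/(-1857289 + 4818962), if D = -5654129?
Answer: -434933/227821 ≈ -1.9091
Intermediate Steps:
D/(-1857289 + 4818962) = -5654129/(-1857289 + 4818962) = -5654129/2961673 = -5654129*1/2961673 = -434933/227821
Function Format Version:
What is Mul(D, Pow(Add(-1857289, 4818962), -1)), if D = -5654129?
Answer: Rational(-434933, 227821) ≈ -1.9091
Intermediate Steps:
Mul(D, Pow(Add(-1857289, 4818962), -1)) = Mul(-5654129, Pow(Add(-1857289, 4818962), -1)) = Mul(-5654129, Pow(2961673, -1)) = Mul(-5654129, Rational(1, 2961673)) = Rational(-434933, 227821)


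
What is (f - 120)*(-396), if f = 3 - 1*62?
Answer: 70884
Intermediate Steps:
f = -59 (f = 3 - 62 = -59)
(f - 120)*(-396) = (-59 - 120)*(-396) = -179*(-396) = 70884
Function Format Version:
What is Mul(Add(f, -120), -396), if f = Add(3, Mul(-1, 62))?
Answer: 70884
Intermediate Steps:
f = -59 (f = Add(3, -62) = -59)
Mul(Add(f, -120), -396) = Mul(Add(-59, -120), -396) = Mul(-179, -396) = 70884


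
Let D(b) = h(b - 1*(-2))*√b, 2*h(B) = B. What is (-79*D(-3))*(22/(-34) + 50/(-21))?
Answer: -85399*I*√3/714 ≈ -207.16*I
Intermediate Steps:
h(B) = B/2
D(b) = √b*(1 + b/2) (D(b) = ((b - 1*(-2))/2)*√b = ((b + 2)/2)*√b = ((2 + b)/2)*√b = (1 + b/2)*√b = √b*(1 + b/2))
(-79*D(-3))*(22/(-34) + 50/(-21)) = (-79*√(-3)*(2 - 3)/2)*(22/(-34) + 50/(-21)) = (-79*I*√3*(-1)/2)*(22*(-1/34) + 50*(-1/21)) = (-(-79)*I*√3/2)*(-11/17 - 50/21) = (79*I*√3/2)*(-1081/357) = -85399*I*√3/714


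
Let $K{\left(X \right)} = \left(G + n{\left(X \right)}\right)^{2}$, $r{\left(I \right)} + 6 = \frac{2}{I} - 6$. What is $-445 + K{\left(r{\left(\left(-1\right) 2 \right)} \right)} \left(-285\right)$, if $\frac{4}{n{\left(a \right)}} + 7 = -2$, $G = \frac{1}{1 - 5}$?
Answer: $- \frac{251615}{432} \approx -582.44$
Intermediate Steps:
$G = - \frac{1}{4}$ ($G = \frac{1}{-4} = - \frac{1}{4} \approx -0.25$)
$n{\left(a \right)} = - \frac{4}{9}$ ($n{\left(a \right)} = \frac{4}{-7 - 2} = \frac{4}{-9} = 4 \left(- \frac{1}{9}\right) = - \frac{4}{9}$)
$r{\left(I \right)} = -12 + \frac{2}{I}$ ($r{\left(I \right)} = -6 + \left(\frac{2}{I} - 6\right) = -6 - \left(6 - \frac{2}{I}\right) = -12 + \frac{2}{I}$)
$K{\left(X \right)} = \frac{625}{1296}$ ($K{\left(X \right)} = \left(- \frac{1}{4} - \frac{4}{9}\right)^{2} = \left(- \frac{25}{36}\right)^{2} = \frac{625}{1296}$)
$-445 + K{\left(r{\left(\left(-1\right) 2 \right)} \right)} \left(-285\right) = -445 + \frac{625}{1296} \left(-285\right) = -445 - \frac{59375}{432} = - \frac{251615}{432}$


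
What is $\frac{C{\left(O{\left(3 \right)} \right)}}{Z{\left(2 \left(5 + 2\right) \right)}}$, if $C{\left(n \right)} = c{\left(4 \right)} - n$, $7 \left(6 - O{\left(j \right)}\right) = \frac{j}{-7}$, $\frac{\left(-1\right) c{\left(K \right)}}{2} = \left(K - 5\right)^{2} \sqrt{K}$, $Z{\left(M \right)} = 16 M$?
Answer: $- \frac{493}{10976} \approx -0.044916$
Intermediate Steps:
$c{\left(K \right)} = - 2 \sqrt{K} \left(-5 + K\right)^{2}$ ($c{\left(K \right)} = - 2 \left(K - 5\right)^{2} \sqrt{K} = - 2 \left(-5 + K\right)^{2} \sqrt{K} = - 2 \sqrt{K} \left(-5 + K\right)^{2}$)
$O{\left(j \right)} = 6 + \frac{j}{49}$ ($O{\left(j \right)} = 6 - \frac{j \frac{1}{-7}}{7} = 6 - \frac{j \left(- \frac{1}{7}\right)}{7} = 6 - \frac{\left(- \frac{1}{7}\right) j}{7} = 6 + \frac{j}{49}$)
$C{\left(n \right)} = -4 - n$ ($C{\left(n \right)} = - 2 \sqrt{4} \left(-5 + 4\right)^{2} - n = \left(-2\right) 2 \left(-1\right)^{2} - n = \left(-2\right) 2 \cdot 1 - n = -4 - n$)
$\frac{C{\left(O{\left(3 \right)} \right)}}{Z{\left(2 \left(5 + 2\right) \right)}} = \frac{-4 - \left(6 + \frac{1}{49} \cdot 3\right)}{16 \cdot 2 \left(5 + 2\right)} = \frac{-4 - \left(6 + \frac{3}{49}\right)}{16 \cdot 2 \cdot 7} = \frac{-4 - \frac{297}{49}}{16 \cdot 14} = \frac{-4 - \frac{297}{49}}{224} = \left(- \frac{493}{49}\right) \frac{1}{224} = - \frac{493}{10976}$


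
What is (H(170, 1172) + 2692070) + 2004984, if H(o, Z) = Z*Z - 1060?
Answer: 6069578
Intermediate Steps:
H(o, Z) = -1060 + Z² (H(o, Z) = Z² - 1060 = -1060 + Z²)
(H(170, 1172) + 2692070) + 2004984 = ((-1060 + 1172²) + 2692070) + 2004984 = ((-1060 + 1373584) + 2692070) + 2004984 = (1372524 + 2692070) + 2004984 = 4064594 + 2004984 = 6069578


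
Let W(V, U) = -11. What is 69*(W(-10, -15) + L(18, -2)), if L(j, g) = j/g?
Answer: -1380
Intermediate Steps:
69*(W(-10, -15) + L(18, -2)) = 69*(-11 + 18/(-2)) = 69*(-11 + 18*(-1/2)) = 69*(-11 - 9) = 69*(-20) = -1380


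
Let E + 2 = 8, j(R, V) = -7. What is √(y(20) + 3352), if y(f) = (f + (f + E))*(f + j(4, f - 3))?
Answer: 5*√158 ≈ 62.849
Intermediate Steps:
E = 6 (E = -2 + 8 = 6)
y(f) = (-7 + f)*(6 + 2*f) (y(f) = (f + (f + 6))*(f - 7) = (f + (6 + f))*(-7 + f) = (6 + 2*f)*(-7 + f) = (-7 + f)*(6 + 2*f))
√(y(20) + 3352) = √((-42 - 8*20 + 2*20²) + 3352) = √((-42 - 160 + 2*400) + 3352) = √((-42 - 160 + 800) + 3352) = √(598 + 3352) = √3950 = 5*√158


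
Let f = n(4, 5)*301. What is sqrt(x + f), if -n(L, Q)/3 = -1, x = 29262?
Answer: sqrt(30165) ≈ 173.68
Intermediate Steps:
n(L, Q) = 3 (n(L, Q) = -3*(-1) = 3)
f = 903 (f = 3*301 = 903)
sqrt(x + f) = sqrt(29262 + 903) = sqrt(30165)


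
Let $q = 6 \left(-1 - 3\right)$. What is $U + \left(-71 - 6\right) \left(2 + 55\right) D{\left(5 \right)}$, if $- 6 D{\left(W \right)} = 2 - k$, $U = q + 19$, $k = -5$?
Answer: $\frac{10231}{2} \approx 5115.5$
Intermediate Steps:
$q = -24$ ($q = 6 \left(-4\right) = -24$)
$U = -5$ ($U = -24 + 19 = -5$)
$D{\left(W \right)} = - \frac{7}{6}$ ($D{\left(W \right)} = - \frac{2 - -5}{6} = - \frac{2 + 5}{6} = \left(- \frac{1}{6}\right) 7 = - \frac{7}{6}$)
$U + \left(-71 - 6\right) \left(2 + 55\right) D{\left(5 \right)} = -5 + \left(-71 - 6\right) \left(2 + 55\right) \left(- \frac{7}{6}\right) = -5 + \left(-77\right) 57 \left(- \frac{7}{6}\right) = -5 - - \frac{10241}{2} = -5 + \frac{10241}{2} = \frac{10231}{2}$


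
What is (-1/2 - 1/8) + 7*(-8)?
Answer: -453/8 ≈ -56.625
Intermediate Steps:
(-1/2 - 1/8) + 7*(-8) = (-1*½ - 1*⅛) - 56 = (-½ - ⅛) - 56 = -5/8 - 56 = -453/8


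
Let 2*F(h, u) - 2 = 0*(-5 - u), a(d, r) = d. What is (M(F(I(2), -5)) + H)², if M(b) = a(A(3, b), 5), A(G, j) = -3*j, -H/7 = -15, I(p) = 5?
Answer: 10404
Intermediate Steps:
H = 105 (H = -7*(-15) = 105)
F(h, u) = 1 (F(h, u) = 1 + (0*(-5 - u))/2 = 1 + (½)*0 = 1 + 0 = 1)
M(b) = -3*b
(M(F(I(2), -5)) + H)² = (-3*1 + 105)² = (-3 + 105)² = 102² = 10404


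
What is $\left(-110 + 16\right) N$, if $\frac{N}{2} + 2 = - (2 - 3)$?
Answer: $188$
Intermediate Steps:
$N = -2$ ($N = -4 + 2 \left(- (2 - 3)\right) = -4 + 2 \left(\left(-1\right) \left(-1\right)\right) = -4 + 2 \cdot 1 = -4 + 2 = -2$)
$\left(-110 + 16\right) N = \left(-110 + 16\right) \left(-2\right) = \left(-94\right) \left(-2\right) = 188$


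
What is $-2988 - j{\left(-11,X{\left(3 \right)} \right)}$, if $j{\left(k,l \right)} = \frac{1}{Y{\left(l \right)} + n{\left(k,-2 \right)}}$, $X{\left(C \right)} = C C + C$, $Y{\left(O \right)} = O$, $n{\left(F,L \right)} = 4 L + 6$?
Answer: $- \frac{29881}{10} \approx -2988.1$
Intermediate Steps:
$n{\left(F,L \right)} = 6 + 4 L$
$X{\left(C \right)} = C + C^{2}$ ($X{\left(C \right)} = C^{2} + C = C + C^{2}$)
$j{\left(k,l \right)} = \frac{1}{-2 + l}$ ($j{\left(k,l \right)} = \frac{1}{l + \left(6 + 4 \left(-2\right)\right)} = \frac{1}{l + \left(6 - 8\right)} = \frac{1}{l - 2} = \frac{1}{-2 + l}$)
$-2988 - j{\left(-11,X{\left(3 \right)} \right)} = -2988 - \frac{1}{-2 + 3 \left(1 + 3\right)} = -2988 - \frac{1}{-2 + 3 \cdot 4} = -2988 - \frac{1}{-2 + 12} = -2988 - \frac{1}{10} = - \frac{29881}{10}$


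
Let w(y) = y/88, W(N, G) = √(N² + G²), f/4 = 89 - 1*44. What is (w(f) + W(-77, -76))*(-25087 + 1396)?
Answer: -1066095/22 - 23691*√11705 ≈ -2.6116e+6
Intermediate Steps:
f = 180 (f = 4*(89 - 1*44) = 4*(89 - 44) = 4*45 = 180)
W(N, G) = √(G² + N²)
w(y) = y/88 (w(y) = y*(1/88) = y/88)
(w(f) + W(-77, -76))*(-25087 + 1396) = ((1/88)*180 + √((-76)² + (-77)²))*(-25087 + 1396) = (45/22 + √(5776 + 5929))*(-23691) = (45/22 + √11705)*(-23691) = -1066095/22 - 23691*√11705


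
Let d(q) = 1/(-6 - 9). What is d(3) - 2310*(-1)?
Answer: 34649/15 ≈ 2309.9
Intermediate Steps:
d(q) = -1/15 (d(q) = 1/(-15) = -1/15)
d(3) - 2310*(-1) = -1/15 - 2310*(-1) = -1/15 - 154*(-15) = -1/15 + 2310 = 34649/15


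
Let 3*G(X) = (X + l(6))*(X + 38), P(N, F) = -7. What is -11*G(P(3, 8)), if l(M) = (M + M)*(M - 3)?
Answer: -9889/3 ≈ -3296.3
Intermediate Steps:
l(M) = 2*M*(-3 + M) (l(M) = (2*M)*(-3 + M) = 2*M*(-3 + M))
G(X) = (36 + X)*(38 + X)/3 (G(X) = ((X + 2*6*(-3 + 6))*(X + 38))/3 = ((X + 2*6*3)*(38 + X))/3 = ((X + 36)*(38 + X))/3 = ((36 + X)*(38 + X))/3 = (36 + X)*(38 + X)/3)
-11*G(P(3, 8)) = -11*(456 + (⅓)*(-7)² + (74/3)*(-7)) = -11*(456 + (⅓)*49 - 518/3) = -11*(456 + 49/3 - 518/3) = -11*899/3 = -9889/3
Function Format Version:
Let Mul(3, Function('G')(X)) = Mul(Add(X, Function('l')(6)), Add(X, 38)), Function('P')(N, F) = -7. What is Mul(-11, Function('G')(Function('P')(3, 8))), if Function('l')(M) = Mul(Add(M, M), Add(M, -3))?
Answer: Rational(-9889, 3) ≈ -3296.3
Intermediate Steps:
Function('l')(M) = Mul(2, M, Add(-3, M)) (Function('l')(M) = Mul(Mul(2, M), Add(-3, M)) = Mul(2, M, Add(-3, M)))
Function('G')(X) = Mul(Rational(1, 3), Add(36, X), Add(38, X)) (Function('G')(X) = Mul(Rational(1, 3), Mul(Add(X, Mul(2, 6, Add(-3, 6))), Add(X, 38))) = Mul(Rational(1, 3), Mul(Add(X, Mul(2, 6, 3)), Add(38, X))) = Mul(Rational(1, 3), Mul(Add(X, 36), Add(38, X))) = Mul(Rational(1, 3), Mul(Add(36, X), Add(38, X))) = Mul(Rational(1, 3), Add(36, X), Add(38, X)))
Mul(-11, Function('G')(Function('P')(3, 8))) = Mul(-11, Add(456, Mul(Rational(1, 3), Pow(-7, 2)), Mul(Rational(74, 3), -7))) = Mul(-11, Add(456, Mul(Rational(1, 3), 49), Rational(-518, 3))) = Mul(-11, Add(456, Rational(49, 3), Rational(-518, 3))) = Mul(-11, Rational(899, 3)) = Rational(-9889, 3)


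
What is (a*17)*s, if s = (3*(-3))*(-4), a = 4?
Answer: 2448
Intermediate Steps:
s = 36 (s = -9*(-4) = 36)
(a*17)*s = (4*17)*36 = 68*36 = 2448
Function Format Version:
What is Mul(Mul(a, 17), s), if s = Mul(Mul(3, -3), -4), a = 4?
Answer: 2448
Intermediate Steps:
s = 36 (s = Mul(-9, -4) = 36)
Mul(Mul(a, 17), s) = Mul(Mul(4, 17), 36) = Mul(68, 36) = 2448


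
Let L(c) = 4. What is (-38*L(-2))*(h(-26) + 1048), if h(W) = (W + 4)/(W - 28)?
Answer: -4302664/27 ≈ -1.5936e+5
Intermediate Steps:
h(W) = (4 + W)/(-28 + W)
(-38*L(-2))*(h(-26) + 1048) = (-38*4)*((4 - 26)/(-28 - 26) + 1048) = -152*(-22/(-54) + 1048) = -152*(-1/54*(-22) + 1048) = -152*(11/27 + 1048) = -152*28307/27 = -4302664/27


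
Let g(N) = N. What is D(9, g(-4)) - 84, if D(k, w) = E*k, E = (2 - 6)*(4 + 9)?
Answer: -552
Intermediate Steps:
E = -52 (E = -4*13 = -52)
D(k, w) = -52*k
D(9, g(-4)) - 84 = -52*9 - 84 = -468 - 84 = -552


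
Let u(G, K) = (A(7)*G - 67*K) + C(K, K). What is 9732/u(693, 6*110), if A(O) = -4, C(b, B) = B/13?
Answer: -10543/50853 ≈ -0.20732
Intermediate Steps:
C(b, B) = B/13 (C(b, B) = B*(1/13) = B/13)
u(G, K) = -4*G - 870*K/13 (u(G, K) = (-4*G - 67*K) + K/13 = (-67*K - 4*G) + K/13 = -4*G - 870*K/13)
9732/u(693, 6*110) = 9732/(-4*693 - 5220*110/13) = 9732/(-2772 - 870/13*660) = 9732/(-2772 - 574200/13) = 9732/(-610236/13) = 9732*(-13/610236) = -10543/50853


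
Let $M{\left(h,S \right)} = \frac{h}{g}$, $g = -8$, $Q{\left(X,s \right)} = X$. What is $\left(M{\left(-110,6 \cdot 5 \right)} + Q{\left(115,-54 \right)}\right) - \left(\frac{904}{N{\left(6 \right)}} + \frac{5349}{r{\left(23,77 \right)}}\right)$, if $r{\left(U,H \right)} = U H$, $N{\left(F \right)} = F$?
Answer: $- \frac{529961}{21252} \approx -24.937$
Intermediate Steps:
$M{\left(h,S \right)} = - \frac{h}{8}$ ($M{\left(h,S \right)} = \frac{h}{-8} = h \left(- \frac{1}{8}\right) = - \frac{h}{8}$)
$r{\left(U,H \right)} = H U$
$\left(M{\left(-110,6 \cdot 5 \right)} + Q{\left(115,-54 \right)}\right) - \left(\frac{904}{N{\left(6 \right)}} + \frac{5349}{r{\left(23,77 \right)}}\right) = \left(\left(- \frac{1}{8}\right) \left(-110\right) + 115\right) - \left(\frac{452}{3} + \frac{5349}{1771}\right) = \left(\frac{55}{4} + 115\right) - \left(\frac{452}{3} + \frac{5349}{1771}\right) = \frac{515}{4} - \frac{816539}{5313} = - \frac{529961}{21252}$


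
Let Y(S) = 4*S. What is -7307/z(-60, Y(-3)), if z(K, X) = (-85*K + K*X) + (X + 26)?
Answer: -7307/5834 ≈ -1.2525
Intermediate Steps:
z(K, X) = 26 + X - 85*K + K*X (z(K, X) = (-85*K + K*X) + (26 + X) = 26 + X - 85*K + K*X)
-7307/z(-60, Y(-3)) = -7307/(26 + 4*(-3) - 85*(-60) - 240*(-3)) = -7307/(26 - 12 + 5100 - 60*(-12)) = -7307/(26 - 12 + 5100 + 720) = -7307/5834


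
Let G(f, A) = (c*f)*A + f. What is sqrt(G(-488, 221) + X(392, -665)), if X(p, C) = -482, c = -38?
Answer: sqrt(4097254) ≈ 2024.2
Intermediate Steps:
G(f, A) = f - 38*A*f (G(f, A) = (-38*f)*A + f = -38*A*f + f = f - 38*A*f)
sqrt(G(-488, 221) + X(392, -665)) = sqrt(-488*(1 - 38*221) - 482) = sqrt(-488*(1 - 8398) - 482) = sqrt(-488*(-8397) - 482) = sqrt(4097736 - 482) = sqrt(4097254)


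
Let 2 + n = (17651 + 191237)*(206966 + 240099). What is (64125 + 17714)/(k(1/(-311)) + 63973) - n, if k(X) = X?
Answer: -1857980909075416307/19895602 ≈ -9.3386e+10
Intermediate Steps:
n = 93386513718 (n = -2 + (17651 + 191237)*(206966 + 240099) = -2 + 208888*447065 = -2 + 93386513720 = 93386513718)
(64125 + 17714)/(k(1/(-311)) + 63973) - n = (64125 + 17714)/(1/(-311) + 63973) - 1*93386513718 = 81839/(-1/311 + 63973) - 93386513718 = 81839/(19895602/311) - 93386513718 = 81839*(311/19895602) - 93386513718 = 25451929/19895602 - 93386513718 = -1857980909075416307/19895602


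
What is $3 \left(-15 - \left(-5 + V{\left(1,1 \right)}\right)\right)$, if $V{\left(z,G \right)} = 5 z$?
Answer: $-45$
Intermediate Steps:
$3 \left(-15 - \left(-5 + V{\left(1,1 \right)}\right)\right) = 3 \left(-15 + \left(5 - 5 \cdot 1\right)\right) = 3 \left(-15 + \left(5 - 5\right)\right) = 3 \left(-15 + 0\right) = 3 \left(-15\right) = -45$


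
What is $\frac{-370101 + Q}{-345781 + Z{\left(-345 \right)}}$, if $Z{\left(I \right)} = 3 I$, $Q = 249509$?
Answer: $\frac{7537}{21676} \approx 0.34771$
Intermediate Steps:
$\frac{-370101 + Q}{-345781 + Z{\left(-345 \right)}} = \frac{-370101 + 249509}{-345781 + 3 \left(-345\right)} = - \frac{120592}{-345781 - 1035} = - \frac{120592}{-346816} = \left(-120592\right) \left(- \frac{1}{346816}\right) = \frac{7537}{21676}$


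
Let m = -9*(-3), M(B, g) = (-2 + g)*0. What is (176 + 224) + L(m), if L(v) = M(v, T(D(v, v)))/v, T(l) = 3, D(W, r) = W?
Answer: 400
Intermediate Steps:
M(B, g) = 0
m = 27
L(v) = 0 (L(v) = 0/v = 0)
(176 + 224) + L(m) = (176 + 224) + 0 = 400 + 0 = 400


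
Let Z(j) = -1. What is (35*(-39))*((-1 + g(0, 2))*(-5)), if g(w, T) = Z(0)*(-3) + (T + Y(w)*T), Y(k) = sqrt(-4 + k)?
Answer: 27300 + 27300*I ≈ 27300.0 + 27300.0*I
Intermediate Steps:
g(w, T) = 3 + T + T*sqrt(-4 + w) (g(w, T) = -1*(-3) + (T + sqrt(-4 + w)*T) = 3 + (T + T*sqrt(-4 + w)) = 3 + T + T*sqrt(-4 + w))
(35*(-39))*((-1 + g(0, 2))*(-5)) = (35*(-39))*((-1 + (3 + 2 + 2*sqrt(-4 + 0)))*(-5)) = -1365*(-1 + (3 + 2 + 2*sqrt(-4)))*(-5) = -1365*(-1 + (3 + 2 + 2*(2*I)))*(-5) = -1365*(-1 + (3 + 2 + 4*I))*(-5) = -1365*(-1 + (5 + 4*I))*(-5) = -1365*(4 + 4*I)*(-5) = -1365*(-20 - 20*I) = 27300 + 27300*I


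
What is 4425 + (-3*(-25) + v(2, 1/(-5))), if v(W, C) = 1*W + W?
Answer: 4504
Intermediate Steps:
v(W, C) = 2*W (v(W, C) = W + W = 2*W)
4425 + (-3*(-25) + v(2, 1/(-5))) = 4425 + (-3*(-25) + 2*2) = 4425 + (75 + 4) = 4425 + 79 = 4504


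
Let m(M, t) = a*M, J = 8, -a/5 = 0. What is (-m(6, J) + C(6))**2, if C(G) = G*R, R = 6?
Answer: 1296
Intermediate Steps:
a = 0 (a = -5*0 = 0)
C(G) = 6*G (C(G) = G*6 = 6*G)
m(M, t) = 0 (m(M, t) = 0*M = 0)
(-m(6, J) + C(6))**2 = (-1*0 + 6*6)**2 = (0 + 36)**2 = 36**2 = 1296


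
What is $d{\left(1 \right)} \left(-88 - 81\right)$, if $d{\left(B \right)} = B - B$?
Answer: $0$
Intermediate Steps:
$d{\left(B \right)} = 0$
$d{\left(1 \right)} \left(-88 - 81\right) = 0 \left(-88 - 81\right) = 0 \left(-169\right) = 0$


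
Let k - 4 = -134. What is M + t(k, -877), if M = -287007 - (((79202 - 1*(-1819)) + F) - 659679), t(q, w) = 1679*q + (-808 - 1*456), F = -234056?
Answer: 306173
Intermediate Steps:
k = -130 (k = 4 - 134 = -130)
t(q, w) = -1264 + 1679*q (t(q, w) = 1679*q + (-808 - 456) = 1679*q - 1264 = -1264 + 1679*q)
M = 525707 (M = -287007 - (((79202 - 1*(-1819)) - 234056) - 659679) = -287007 - (((79202 + 1819) - 234056) - 659679) = -287007 - ((81021 - 234056) - 659679) = -287007 - (-153035 - 659679) = -287007 - 1*(-812714) = -287007 + 812714 = 525707)
M + t(k, -877) = 525707 + (-1264 + 1679*(-130)) = 525707 + (-1264 - 218270) = 525707 - 219534 = 306173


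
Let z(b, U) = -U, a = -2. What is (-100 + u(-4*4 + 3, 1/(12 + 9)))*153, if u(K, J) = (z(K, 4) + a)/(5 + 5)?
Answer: -76959/5 ≈ -15392.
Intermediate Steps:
u(K, J) = -⅗ (u(K, J) = (-1*4 - 2)/(5 + 5) = (-4 - 2)/10 = -6*⅒ = -⅗)
(-100 + u(-4*4 + 3, 1/(12 + 9)))*153 = (-100 - ⅗)*153 = -503/5*153 = -76959/5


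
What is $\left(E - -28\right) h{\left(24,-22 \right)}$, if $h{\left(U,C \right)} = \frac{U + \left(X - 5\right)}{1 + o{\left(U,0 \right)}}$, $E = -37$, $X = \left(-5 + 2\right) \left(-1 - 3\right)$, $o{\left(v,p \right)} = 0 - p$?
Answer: $-279$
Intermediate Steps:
$o{\left(v,p \right)} = - p$
$X = 12$ ($X = \left(-3\right) \left(-4\right) = 12$)
$h{\left(U,C \right)} = 7 + U$ ($h{\left(U,C \right)} = \frac{U + \left(12 - 5\right)}{1 - 0} = \frac{U + \left(12 - 5\right)}{1 + 0} = \frac{U + 7}{1} = \left(7 + U\right) 1 = 7 + U$)
$\left(E - -28\right) h{\left(24,-22 \right)} = \left(-37 - -28\right) \left(7 + 24\right) = \left(-37 + 28\right) 31 = \left(-9\right) 31 = -279$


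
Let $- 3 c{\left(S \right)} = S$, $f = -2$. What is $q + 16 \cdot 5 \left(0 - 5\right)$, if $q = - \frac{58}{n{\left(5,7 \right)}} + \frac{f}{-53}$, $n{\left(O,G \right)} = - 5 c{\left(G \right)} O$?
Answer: $- \frac{3718872}{9275} \approx -400.96$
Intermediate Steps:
$c{\left(S \right)} = - \frac{S}{3}$
$n{\left(O,G \right)} = \frac{5 G O}{3}$ ($n{\left(O,G \right)} = - 5 \left(- \frac{G}{3}\right) O = \frac{5 G}{3} O = \frac{5 G O}{3}$)
$q = - \frac{8872}{9275}$ ($q = - \frac{58}{\frac{5}{3} \cdot 7 \cdot 5} - \frac{2}{-53} = - \frac{58}{\frac{175}{3}} - - \frac{2}{53} = \left(-58\right) \frac{3}{175} + \frac{2}{53} = - \frac{174}{175} + \frac{2}{53} = - \frac{8872}{9275} \approx -0.95655$)
$q + 16 \cdot 5 \left(0 - 5\right) = - \frac{8872}{9275} + 16 \cdot 5 \left(0 - 5\right) = - \frac{8872}{9275} + 16 \cdot 5 \left(-5\right) = - \frac{8872}{9275} + 16 \left(-25\right) = - \frac{8872}{9275} - 400 = - \frac{3718872}{9275}$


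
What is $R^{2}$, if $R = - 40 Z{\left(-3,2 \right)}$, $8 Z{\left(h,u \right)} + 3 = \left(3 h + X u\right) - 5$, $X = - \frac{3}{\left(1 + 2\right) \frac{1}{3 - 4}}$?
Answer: $5625$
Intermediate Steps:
$X = 1$ ($X = - \frac{3}{3 \frac{1}{-1}} = - \frac{3}{3 \left(-1\right)} = - \frac{3}{-3} = \left(-3\right) \left(- \frac{1}{3}\right) = 1$)
$Z{\left(h,u \right)} = -1 + \frac{u}{8} + \frac{3 h}{8}$ ($Z{\left(h,u \right)} = - \frac{3}{8} + \frac{\left(3 h + 1 u\right) - 5}{8} = - \frac{3}{8} + \frac{\left(3 h + u\right) - 5}{8} = - \frac{3}{8} + \frac{\left(u + 3 h\right) - 5}{8} = - \frac{3}{8} + \frac{-5 + u + 3 h}{8} = - \frac{3}{8} + \left(- \frac{5}{8} + \frac{u}{8} + \frac{3 h}{8}\right) = -1 + \frac{u}{8} + \frac{3 h}{8}$)
$R = 75$ ($R = - 40 \left(-1 + \frac{1}{8} \cdot 2 + \frac{3}{8} \left(-3\right)\right) = - 40 \left(-1 + \frac{1}{4} - \frac{9}{8}\right) = \left(-40\right) \left(- \frac{15}{8}\right) = 75$)
$R^{2} = 75^{2} = 5625$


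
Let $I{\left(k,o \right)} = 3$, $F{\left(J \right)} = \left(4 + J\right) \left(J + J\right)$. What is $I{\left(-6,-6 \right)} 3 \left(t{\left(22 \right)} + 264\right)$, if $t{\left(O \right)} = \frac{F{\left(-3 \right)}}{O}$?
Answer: $\frac{26109}{11} \approx 2373.5$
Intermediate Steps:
$F{\left(J \right)} = 2 J \left(4 + J\right)$ ($F{\left(J \right)} = \left(4 + J\right) 2 J = 2 J \left(4 + J\right)$)
$t{\left(O \right)} = - \frac{6}{O}$ ($t{\left(O \right)} = \frac{2 \left(-3\right) \left(4 - 3\right)}{O} = \frac{2 \left(-3\right) 1}{O} = - \frac{6}{O}$)
$I{\left(-6,-6 \right)} 3 \left(t{\left(22 \right)} + 264\right) = 3 \cdot 3 \left(- \frac{6}{22} + 264\right) = 9 \left(\left(-6\right) \frac{1}{22} + 264\right) = 9 \left(- \frac{3}{11} + 264\right) = 9 \cdot \frac{2901}{11} = \frac{26109}{11}$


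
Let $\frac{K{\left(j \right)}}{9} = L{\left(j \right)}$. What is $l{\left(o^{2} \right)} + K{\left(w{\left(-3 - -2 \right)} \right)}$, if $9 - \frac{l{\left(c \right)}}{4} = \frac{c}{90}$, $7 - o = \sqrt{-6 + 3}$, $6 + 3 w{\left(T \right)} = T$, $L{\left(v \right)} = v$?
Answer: $\frac{583}{45} + \frac{28 i \sqrt{3}}{45} \approx 12.956 + 1.0777 i$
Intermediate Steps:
$w{\left(T \right)} = -2 + \frac{T}{3}$
$K{\left(j \right)} = 9 j$
$o = 7 - i \sqrt{3}$ ($o = 7 - \sqrt{-6 + 3} = 7 - \sqrt{-3} = 7 - i \sqrt{3} \approx 7.0 - 1.732 i$)
$l{\left(c \right)} = 36 - \frac{2 c}{45}$ ($l{\left(c \right)} = 36 - 4 \frac{c}{90} = 36 - \frac{2 c}{45}$)
$l{\left(o^{2} \right)} + K{\left(w{\left(-3 - -2 \right)} \right)} = \left(36 - \frac{2 \left(7 - i \sqrt{3}\right)^{2}}{45}\right) + 9 \left(-2 + \frac{-3 - -2}{3}\right) = \left(36 - \frac{2 \left(7 - i \sqrt{3}\right)^{2}}{45}\right) + 9 \left(-2 + \frac{-3 + 2}{3}\right) = \left(36 - \frac{2 \left(7 - i \sqrt{3}\right)^{2}}{45}\right) + 9 \left(-2 + \frac{1}{3} \left(-1\right)\right) = \left(36 - \frac{2 \left(7 - i \sqrt{3}\right)^{2}}{45}\right) + 9 \left(-2 - \frac{1}{3}\right) = \left(36 - \frac{2 \left(7 - i \sqrt{3}\right)^{2}}{45}\right) + 9 \left(- \frac{7}{3}\right) = \left(36 - \frac{2 \left(7 - i \sqrt{3}\right)^{2}}{45}\right) - 21 = 15 - \frac{2 \left(7 - i \sqrt{3}\right)^{2}}{45}$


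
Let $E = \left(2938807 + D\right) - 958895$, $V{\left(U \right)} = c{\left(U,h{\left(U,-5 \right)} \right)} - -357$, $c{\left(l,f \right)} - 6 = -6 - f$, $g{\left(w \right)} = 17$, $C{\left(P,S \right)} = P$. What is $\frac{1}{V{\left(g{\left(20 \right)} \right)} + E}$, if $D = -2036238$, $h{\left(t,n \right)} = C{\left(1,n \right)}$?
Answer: $- \frac{1}{55970} \approx -1.7867 \cdot 10^{-5}$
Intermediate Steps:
$h{\left(t,n \right)} = 1$
$c{\left(l,f \right)} = - f$ ($c{\left(l,f \right)} = 6 - \left(6 + f\right) = - f$)
$V{\left(U \right)} = 356$ ($V{\left(U \right)} = \left(-1\right) 1 - -357 = -1 + 357 = 356$)
$E = -56326$ ($E = \left(2938807 - 2036238\right) - 958895 = 902569 - 958895 = -56326$)
$\frac{1}{V{\left(g{\left(20 \right)} \right)} + E} = \frac{1}{356 - 56326} = \frac{1}{-55970} = - \frac{1}{55970}$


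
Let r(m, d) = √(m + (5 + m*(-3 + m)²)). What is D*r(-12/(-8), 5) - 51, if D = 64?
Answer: -51 + 16*√158 ≈ 150.12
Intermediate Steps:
r(m, d) = √(5 + m + m*(-3 + m)²)
D*r(-12/(-8), 5) - 51 = 64*√(5 - 12/(-8) + (-12/(-8))*(-3 - 12/(-8))²) - 51 = 64*√(5 - 12*(-⅛) + (-12*(-⅛))*(-3 - 12*(-⅛))²) - 51 = 64*√(5 + 3/2 + 3*(-3 + 3/2)²/2) - 51 = 64*√(5 + 3/2 + 3*(-3/2)²/2) - 51 = 64*√(5 + 3/2 + (3/2)*(9/4)) - 51 = 64*√(5 + 3/2 + 27/8) - 51 = 64*√(79/8) - 51 = 64*(√158/4) - 51 = 16*√158 - 51 = -51 + 16*√158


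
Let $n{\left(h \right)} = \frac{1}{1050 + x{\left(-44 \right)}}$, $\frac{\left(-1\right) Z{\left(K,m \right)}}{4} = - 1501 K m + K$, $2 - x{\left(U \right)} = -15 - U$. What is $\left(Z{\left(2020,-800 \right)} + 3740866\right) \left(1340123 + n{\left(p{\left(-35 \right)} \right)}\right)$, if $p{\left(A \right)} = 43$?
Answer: $- \frac{13296435114124137620}{1023} \approx -1.2997 \cdot 10^{16}$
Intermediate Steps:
$x{\left(U \right)} = 17 + U$ ($x{\left(U \right)} = 2 - \left(-15 - U\right) = 2 + \left(15 + U\right) = 17 + U$)
$Z{\left(K,m \right)} = - 4 K + 6004 K m$ ($Z{\left(K,m \right)} = - 4 \left(- 1501 K m + K\right) = - 4 \left(K - 1501 K m\right) = - 4 K + 6004 K m$)
$n{\left(h \right)} = \frac{1}{1023}$ ($n{\left(h \right)} = \frac{1}{1050 + \left(17 - 44\right)} = \frac{1}{1050 - 27} = \frac{1}{1023}$)
$\left(Z{\left(2020,-800 \right)} + 3740866\right) \left(1340123 + n{\left(p{\left(-35 \right)} \right)}\right) = \left(4 \cdot 2020 \left(-1 + 1501 \left(-800\right)\right) + 3740866\right) \left(1340123 + \frac{1}{1023}\right) = \left(4 \cdot 2020 \left(-1 - 1200800\right) + 3740866\right) \frac{1370945830}{1023} = \left(4 \cdot 2020 \left(-1200801\right) + 3740866\right) \frac{1370945830}{1023} = \left(-9702472080 + 3740866\right) \frac{1370945830}{1023} = \left(-9698731214\right) \frac{1370945830}{1023} = - \frac{13296435114124137620}{1023}$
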